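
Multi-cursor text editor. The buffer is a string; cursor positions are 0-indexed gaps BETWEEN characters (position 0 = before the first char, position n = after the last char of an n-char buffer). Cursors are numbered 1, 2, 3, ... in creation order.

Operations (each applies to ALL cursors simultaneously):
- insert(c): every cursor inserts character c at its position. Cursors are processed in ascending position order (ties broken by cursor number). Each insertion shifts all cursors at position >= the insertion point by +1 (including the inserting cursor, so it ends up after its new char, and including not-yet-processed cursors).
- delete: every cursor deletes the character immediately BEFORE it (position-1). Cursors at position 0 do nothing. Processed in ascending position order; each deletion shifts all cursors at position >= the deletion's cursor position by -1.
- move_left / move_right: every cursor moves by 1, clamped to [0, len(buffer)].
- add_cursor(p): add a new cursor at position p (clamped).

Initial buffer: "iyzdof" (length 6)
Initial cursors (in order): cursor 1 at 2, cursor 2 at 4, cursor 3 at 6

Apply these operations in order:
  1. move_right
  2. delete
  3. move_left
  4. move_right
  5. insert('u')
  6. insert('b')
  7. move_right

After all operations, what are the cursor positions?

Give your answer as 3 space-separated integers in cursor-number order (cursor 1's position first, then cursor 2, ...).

Answer: 5 9 9

Derivation:
After op 1 (move_right): buffer="iyzdof" (len 6), cursors c1@3 c2@5 c3@6, authorship ......
After op 2 (delete): buffer="iyd" (len 3), cursors c1@2 c2@3 c3@3, authorship ...
After op 3 (move_left): buffer="iyd" (len 3), cursors c1@1 c2@2 c3@2, authorship ...
After op 4 (move_right): buffer="iyd" (len 3), cursors c1@2 c2@3 c3@3, authorship ...
After op 5 (insert('u')): buffer="iyuduu" (len 6), cursors c1@3 c2@6 c3@6, authorship ..1.23
After op 6 (insert('b')): buffer="iyubduubb" (len 9), cursors c1@4 c2@9 c3@9, authorship ..11.2323
After op 7 (move_right): buffer="iyubduubb" (len 9), cursors c1@5 c2@9 c3@9, authorship ..11.2323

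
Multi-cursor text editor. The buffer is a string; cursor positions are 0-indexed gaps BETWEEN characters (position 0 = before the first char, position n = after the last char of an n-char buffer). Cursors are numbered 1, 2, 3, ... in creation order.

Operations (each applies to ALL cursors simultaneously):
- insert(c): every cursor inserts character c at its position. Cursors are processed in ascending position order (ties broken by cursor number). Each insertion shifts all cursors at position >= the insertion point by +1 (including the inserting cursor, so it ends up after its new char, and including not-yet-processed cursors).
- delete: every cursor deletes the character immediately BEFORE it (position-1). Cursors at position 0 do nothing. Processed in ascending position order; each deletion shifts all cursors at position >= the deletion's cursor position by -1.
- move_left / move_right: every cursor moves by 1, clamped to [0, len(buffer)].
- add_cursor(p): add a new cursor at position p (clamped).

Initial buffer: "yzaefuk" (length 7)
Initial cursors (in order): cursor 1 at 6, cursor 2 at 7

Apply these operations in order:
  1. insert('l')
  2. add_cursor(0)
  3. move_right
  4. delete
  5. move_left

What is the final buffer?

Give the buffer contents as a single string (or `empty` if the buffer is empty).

After op 1 (insert('l')): buffer="yzaefulkl" (len 9), cursors c1@7 c2@9, authorship ......1.2
After op 2 (add_cursor(0)): buffer="yzaefulkl" (len 9), cursors c3@0 c1@7 c2@9, authorship ......1.2
After op 3 (move_right): buffer="yzaefulkl" (len 9), cursors c3@1 c1@8 c2@9, authorship ......1.2
After op 4 (delete): buffer="zaeful" (len 6), cursors c3@0 c1@6 c2@6, authorship .....1
After op 5 (move_left): buffer="zaeful" (len 6), cursors c3@0 c1@5 c2@5, authorship .....1

Answer: zaeful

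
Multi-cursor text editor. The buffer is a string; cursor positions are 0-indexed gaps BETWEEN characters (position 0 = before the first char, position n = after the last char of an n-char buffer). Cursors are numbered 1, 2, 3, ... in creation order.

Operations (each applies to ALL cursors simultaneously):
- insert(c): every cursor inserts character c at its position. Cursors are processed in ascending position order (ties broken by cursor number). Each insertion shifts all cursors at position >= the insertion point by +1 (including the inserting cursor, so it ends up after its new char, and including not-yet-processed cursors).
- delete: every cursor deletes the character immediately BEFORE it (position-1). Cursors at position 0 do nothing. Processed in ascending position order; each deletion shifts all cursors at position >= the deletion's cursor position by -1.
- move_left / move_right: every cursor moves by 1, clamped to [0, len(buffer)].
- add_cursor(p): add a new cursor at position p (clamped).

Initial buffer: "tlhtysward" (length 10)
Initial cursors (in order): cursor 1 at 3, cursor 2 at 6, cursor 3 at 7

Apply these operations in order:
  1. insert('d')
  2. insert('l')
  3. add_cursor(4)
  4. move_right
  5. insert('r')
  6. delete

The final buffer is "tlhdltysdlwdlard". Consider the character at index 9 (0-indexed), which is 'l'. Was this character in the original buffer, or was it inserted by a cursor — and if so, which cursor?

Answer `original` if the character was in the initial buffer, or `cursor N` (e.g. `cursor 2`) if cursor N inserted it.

Answer: cursor 2

Derivation:
After op 1 (insert('d')): buffer="tlhdtysdwdard" (len 13), cursors c1@4 c2@8 c3@10, authorship ...1...2.3...
After op 2 (insert('l')): buffer="tlhdltysdlwdlard" (len 16), cursors c1@5 c2@10 c3@13, authorship ...11...22.33...
After op 3 (add_cursor(4)): buffer="tlhdltysdlwdlard" (len 16), cursors c4@4 c1@5 c2@10 c3@13, authorship ...11...22.33...
After op 4 (move_right): buffer="tlhdltysdlwdlard" (len 16), cursors c4@5 c1@6 c2@11 c3@14, authorship ...11...22.33...
After op 5 (insert('r')): buffer="tlhdlrtrysdlwrdlarrd" (len 20), cursors c4@6 c1@8 c2@14 c3@18, authorship ...114.1..22.233.3..
After op 6 (delete): buffer="tlhdltysdlwdlard" (len 16), cursors c4@5 c1@6 c2@11 c3@14, authorship ...11...22.33...
Authorship (.=original, N=cursor N): . . . 1 1 . . . 2 2 . 3 3 . . .
Index 9: author = 2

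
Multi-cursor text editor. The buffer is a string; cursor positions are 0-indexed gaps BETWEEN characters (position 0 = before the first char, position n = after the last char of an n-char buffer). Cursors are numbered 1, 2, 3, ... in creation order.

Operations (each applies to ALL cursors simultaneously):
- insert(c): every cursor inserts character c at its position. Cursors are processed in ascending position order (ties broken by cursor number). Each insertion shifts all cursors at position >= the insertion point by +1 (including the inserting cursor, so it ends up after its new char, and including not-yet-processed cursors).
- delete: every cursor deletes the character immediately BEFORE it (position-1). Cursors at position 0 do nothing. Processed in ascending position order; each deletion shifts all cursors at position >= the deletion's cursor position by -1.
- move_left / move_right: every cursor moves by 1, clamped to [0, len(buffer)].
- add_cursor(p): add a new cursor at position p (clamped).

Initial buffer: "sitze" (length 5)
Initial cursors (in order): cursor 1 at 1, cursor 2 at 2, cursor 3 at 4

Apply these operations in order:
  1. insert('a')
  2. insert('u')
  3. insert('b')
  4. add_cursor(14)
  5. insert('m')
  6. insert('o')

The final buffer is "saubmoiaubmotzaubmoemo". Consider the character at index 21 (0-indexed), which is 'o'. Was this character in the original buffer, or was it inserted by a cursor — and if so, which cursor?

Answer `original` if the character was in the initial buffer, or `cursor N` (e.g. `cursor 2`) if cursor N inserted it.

Answer: cursor 4

Derivation:
After op 1 (insert('a')): buffer="saiatzae" (len 8), cursors c1@2 c2@4 c3@7, authorship .1.2..3.
After op 2 (insert('u')): buffer="sauiautzaue" (len 11), cursors c1@3 c2@6 c3@10, authorship .11.22..33.
After op 3 (insert('b')): buffer="saubiaubtzaube" (len 14), cursors c1@4 c2@8 c3@13, authorship .111.222..333.
After op 4 (add_cursor(14)): buffer="saubiaubtzaube" (len 14), cursors c1@4 c2@8 c3@13 c4@14, authorship .111.222..333.
After op 5 (insert('m')): buffer="saubmiaubmtzaubmem" (len 18), cursors c1@5 c2@10 c3@16 c4@18, authorship .1111.2222..3333.4
After op 6 (insert('o')): buffer="saubmoiaubmotzaubmoemo" (len 22), cursors c1@6 c2@12 c3@19 c4@22, authorship .11111.22222..33333.44
Authorship (.=original, N=cursor N): . 1 1 1 1 1 . 2 2 2 2 2 . . 3 3 3 3 3 . 4 4
Index 21: author = 4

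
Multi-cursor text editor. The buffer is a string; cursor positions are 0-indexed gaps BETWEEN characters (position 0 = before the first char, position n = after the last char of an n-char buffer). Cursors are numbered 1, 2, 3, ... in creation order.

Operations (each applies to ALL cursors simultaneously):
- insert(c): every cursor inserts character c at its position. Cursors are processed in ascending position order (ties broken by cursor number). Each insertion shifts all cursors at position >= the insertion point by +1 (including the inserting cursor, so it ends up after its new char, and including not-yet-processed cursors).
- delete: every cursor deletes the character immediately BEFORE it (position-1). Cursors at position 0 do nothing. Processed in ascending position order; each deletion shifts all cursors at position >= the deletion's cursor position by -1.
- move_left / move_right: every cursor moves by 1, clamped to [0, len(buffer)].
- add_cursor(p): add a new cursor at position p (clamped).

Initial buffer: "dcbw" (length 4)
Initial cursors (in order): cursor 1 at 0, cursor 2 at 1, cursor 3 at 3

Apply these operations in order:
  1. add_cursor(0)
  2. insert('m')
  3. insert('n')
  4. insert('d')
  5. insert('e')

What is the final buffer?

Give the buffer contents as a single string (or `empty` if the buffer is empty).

After op 1 (add_cursor(0)): buffer="dcbw" (len 4), cursors c1@0 c4@0 c2@1 c3@3, authorship ....
After op 2 (insert('m')): buffer="mmdmcbmw" (len 8), cursors c1@2 c4@2 c2@4 c3@7, authorship 14.2..3.
After op 3 (insert('n')): buffer="mmnndmncbmnw" (len 12), cursors c1@4 c4@4 c2@7 c3@11, authorship 1414.22..33.
After op 4 (insert('d')): buffer="mmnndddmndcbmndw" (len 16), cursors c1@6 c4@6 c2@10 c3@15, authorship 141414.222..333.
After op 5 (insert('e')): buffer="mmnnddeedmndecbmndew" (len 20), cursors c1@8 c4@8 c2@13 c3@19, authorship 14141414.2222..3333.

Answer: mmnnddeedmndecbmndew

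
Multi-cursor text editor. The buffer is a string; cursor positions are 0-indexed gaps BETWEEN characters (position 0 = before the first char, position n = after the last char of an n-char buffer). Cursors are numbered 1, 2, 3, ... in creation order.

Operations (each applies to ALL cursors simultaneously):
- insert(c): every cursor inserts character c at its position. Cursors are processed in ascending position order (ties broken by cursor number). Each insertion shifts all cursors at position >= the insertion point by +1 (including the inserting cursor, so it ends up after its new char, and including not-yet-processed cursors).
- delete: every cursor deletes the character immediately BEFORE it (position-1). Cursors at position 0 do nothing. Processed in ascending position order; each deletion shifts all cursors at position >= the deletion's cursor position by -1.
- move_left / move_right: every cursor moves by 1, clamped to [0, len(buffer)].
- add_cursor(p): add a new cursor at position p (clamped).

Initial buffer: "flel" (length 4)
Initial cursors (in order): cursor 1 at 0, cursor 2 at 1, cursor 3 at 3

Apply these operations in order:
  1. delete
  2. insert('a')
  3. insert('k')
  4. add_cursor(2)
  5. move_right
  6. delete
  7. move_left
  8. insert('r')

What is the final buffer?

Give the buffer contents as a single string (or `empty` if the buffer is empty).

After op 1 (delete): buffer="ll" (len 2), cursors c1@0 c2@0 c3@1, authorship ..
After op 2 (insert('a')): buffer="aalal" (len 5), cursors c1@2 c2@2 c3@4, authorship 12.3.
After op 3 (insert('k')): buffer="aakklakl" (len 8), cursors c1@4 c2@4 c3@7, authorship 1212.33.
After op 4 (add_cursor(2)): buffer="aakklakl" (len 8), cursors c4@2 c1@4 c2@4 c3@7, authorship 1212.33.
After op 5 (move_right): buffer="aakklakl" (len 8), cursors c4@3 c1@5 c2@5 c3@8, authorship 1212.33.
After op 6 (delete): buffer="aaak" (len 4), cursors c1@2 c2@2 c4@2 c3@4, authorship 1233
After op 7 (move_left): buffer="aaak" (len 4), cursors c1@1 c2@1 c4@1 c3@3, authorship 1233
After op 8 (insert('r')): buffer="arrraark" (len 8), cursors c1@4 c2@4 c4@4 c3@7, authorship 11242333

Answer: arrraark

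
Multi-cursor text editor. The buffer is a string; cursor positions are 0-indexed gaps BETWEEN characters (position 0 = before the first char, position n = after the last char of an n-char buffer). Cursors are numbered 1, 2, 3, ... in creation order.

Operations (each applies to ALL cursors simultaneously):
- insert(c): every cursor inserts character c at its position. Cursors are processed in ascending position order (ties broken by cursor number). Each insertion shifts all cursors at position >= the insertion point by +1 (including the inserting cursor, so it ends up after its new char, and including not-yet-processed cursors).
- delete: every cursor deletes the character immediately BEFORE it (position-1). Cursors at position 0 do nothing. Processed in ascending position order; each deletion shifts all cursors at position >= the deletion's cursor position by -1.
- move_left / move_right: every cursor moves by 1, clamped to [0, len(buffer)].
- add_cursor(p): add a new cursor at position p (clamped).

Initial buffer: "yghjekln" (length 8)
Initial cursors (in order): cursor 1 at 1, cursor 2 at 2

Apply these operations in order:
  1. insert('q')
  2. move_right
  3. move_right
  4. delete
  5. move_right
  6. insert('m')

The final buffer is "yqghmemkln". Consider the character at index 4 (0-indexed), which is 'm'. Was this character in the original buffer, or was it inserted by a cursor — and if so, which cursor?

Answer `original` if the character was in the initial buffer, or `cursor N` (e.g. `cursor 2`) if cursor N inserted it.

Answer: cursor 1

Derivation:
After op 1 (insert('q')): buffer="yqgqhjekln" (len 10), cursors c1@2 c2@4, authorship .1.2......
After op 2 (move_right): buffer="yqgqhjekln" (len 10), cursors c1@3 c2@5, authorship .1.2......
After op 3 (move_right): buffer="yqgqhjekln" (len 10), cursors c1@4 c2@6, authorship .1.2......
After op 4 (delete): buffer="yqghekln" (len 8), cursors c1@3 c2@4, authorship .1......
After op 5 (move_right): buffer="yqghekln" (len 8), cursors c1@4 c2@5, authorship .1......
After op 6 (insert('m')): buffer="yqghmemkln" (len 10), cursors c1@5 c2@7, authorship .1..1.2...
Authorship (.=original, N=cursor N): . 1 . . 1 . 2 . . .
Index 4: author = 1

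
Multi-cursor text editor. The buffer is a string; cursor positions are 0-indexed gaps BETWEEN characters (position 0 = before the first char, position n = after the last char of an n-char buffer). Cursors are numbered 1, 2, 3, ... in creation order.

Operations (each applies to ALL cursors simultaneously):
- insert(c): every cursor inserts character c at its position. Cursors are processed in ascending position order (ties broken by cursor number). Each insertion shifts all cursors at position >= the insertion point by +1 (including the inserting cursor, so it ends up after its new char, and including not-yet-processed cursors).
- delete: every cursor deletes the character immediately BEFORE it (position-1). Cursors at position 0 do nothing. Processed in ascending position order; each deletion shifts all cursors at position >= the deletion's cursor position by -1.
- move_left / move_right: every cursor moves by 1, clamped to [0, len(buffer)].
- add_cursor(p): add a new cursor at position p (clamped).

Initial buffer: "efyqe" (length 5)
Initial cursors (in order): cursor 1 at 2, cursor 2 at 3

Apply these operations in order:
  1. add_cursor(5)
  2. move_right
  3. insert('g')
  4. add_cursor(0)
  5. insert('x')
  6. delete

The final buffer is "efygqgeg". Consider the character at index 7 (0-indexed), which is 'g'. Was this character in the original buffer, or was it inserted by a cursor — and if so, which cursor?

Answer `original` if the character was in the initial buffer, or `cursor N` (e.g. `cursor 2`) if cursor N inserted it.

Answer: cursor 3

Derivation:
After op 1 (add_cursor(5)): buffer="efyqe" (len 5), cursors c1@2 c2@3 c3@5, authorship .....
After op 2 (move_right): buffer="efyqe" (len 5), cursors c1@3 c2@4 c3@5, authorship .....
After op 3 (insert('g')): buffer="efygqgeg" (len 8), cursors c1@4 c2@6 c3@8, authorship ...1.2.3
After op 4 (add_cursor(0)): buffer="efygqgeg" (len 8), cursors c4@0 c1@4 c2@6 c3@8, authorship ...1.2.3
After op 5 (insert('x')): buffer="xefygxqgxegx" (len 12), cursors c4@1 c1@6 c2@9 c3@12, authorship 4...11.22.33
After op 6 (delete): buffer="efygqgeg" (len 8), cursors c4@0 c1@4 c2@6 c3@8, authorship ...1.2.3
Authorship (.=original, N=cursor N): . . . 1 . 2 . 3
Index 7: author = 3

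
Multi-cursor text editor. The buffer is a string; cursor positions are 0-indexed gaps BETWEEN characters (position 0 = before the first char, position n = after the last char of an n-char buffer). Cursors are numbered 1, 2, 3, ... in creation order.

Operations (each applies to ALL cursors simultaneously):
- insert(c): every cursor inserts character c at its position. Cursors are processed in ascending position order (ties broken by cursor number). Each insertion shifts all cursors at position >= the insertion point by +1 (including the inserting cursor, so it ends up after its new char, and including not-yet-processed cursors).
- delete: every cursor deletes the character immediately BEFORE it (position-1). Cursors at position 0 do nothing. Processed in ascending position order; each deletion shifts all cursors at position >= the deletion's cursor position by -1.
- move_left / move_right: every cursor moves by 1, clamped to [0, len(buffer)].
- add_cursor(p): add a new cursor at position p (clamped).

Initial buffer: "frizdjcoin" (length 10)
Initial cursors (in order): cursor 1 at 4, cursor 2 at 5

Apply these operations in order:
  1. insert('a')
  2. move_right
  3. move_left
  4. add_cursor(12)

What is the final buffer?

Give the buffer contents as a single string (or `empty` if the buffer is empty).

After op 1 (insert('a')): buffer="frizadajcoin" (len 12), cursors c1@5 c2@7, authorship ....1.2.....
After op 2 (move_right): buffer="frizadajcoin" (len 12), cursors c1@6 c2@8, authorship ....1.2.....
After op 3 (move_left): buffer="frizadajcoin" (len 12), cursors c1@5 c2@7, authorship ....1.2.....
After op 4 (add_cursor(12)): buffer="frizadajcoin" (len 12), cursors c1@5 c2@7 c3@12, authorship ....1.2.....

Answer: frizadajcoin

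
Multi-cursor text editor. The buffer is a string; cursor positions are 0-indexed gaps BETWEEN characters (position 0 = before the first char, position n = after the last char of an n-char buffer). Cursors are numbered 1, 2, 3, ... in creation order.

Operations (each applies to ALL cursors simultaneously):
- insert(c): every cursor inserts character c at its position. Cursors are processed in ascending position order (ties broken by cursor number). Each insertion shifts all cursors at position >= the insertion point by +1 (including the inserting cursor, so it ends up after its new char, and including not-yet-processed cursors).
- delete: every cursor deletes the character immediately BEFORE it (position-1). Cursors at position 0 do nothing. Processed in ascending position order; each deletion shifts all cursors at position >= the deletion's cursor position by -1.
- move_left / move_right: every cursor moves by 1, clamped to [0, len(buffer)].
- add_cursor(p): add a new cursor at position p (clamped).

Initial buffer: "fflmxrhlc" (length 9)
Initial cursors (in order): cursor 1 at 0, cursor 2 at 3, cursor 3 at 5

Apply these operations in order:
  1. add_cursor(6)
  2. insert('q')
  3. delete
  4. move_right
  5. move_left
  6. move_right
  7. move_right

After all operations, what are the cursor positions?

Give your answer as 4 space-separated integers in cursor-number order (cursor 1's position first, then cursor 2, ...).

After op 1 (add_cursor(6)): buffer="fflmxrhlc" (len 9), cursors c1@0 c2@3 c3@5 c4@6, authorship .........
After op 2 (insert('q')): buffer="qfflqmxqrqhlc" (len 13), cursors c1@1 c2@5 c3@8 c4@10, authorship 1...2..3.4...
After op 3 (delete): buffer="fflmxrhlc" (len 9), cursors c1@0 c2@3 c3@5 c4@6, authorship .........
After op 4 (move_right): buffer="fflmxrhlc" (len 9), cursors c1@1 c2@4 c3@6 c4@7, authorship .........
After op 5 (move_left): buffer="fflmxrhlc" (len 9), cursors c1@0 c2@3 c3@5 c4@6, authorship .........
After op 6 (move_right): buffer="fflmxrhlc" (len 9), cursors c1@1 c2@4 c3@6 c4@7, authorship .........
After op 7 (move_right): buffer="fflmxrhlc" (len 9), cursors c1@2 c2@5 c3@7 c4@8, authorship .........

Answer: 2 5 7 8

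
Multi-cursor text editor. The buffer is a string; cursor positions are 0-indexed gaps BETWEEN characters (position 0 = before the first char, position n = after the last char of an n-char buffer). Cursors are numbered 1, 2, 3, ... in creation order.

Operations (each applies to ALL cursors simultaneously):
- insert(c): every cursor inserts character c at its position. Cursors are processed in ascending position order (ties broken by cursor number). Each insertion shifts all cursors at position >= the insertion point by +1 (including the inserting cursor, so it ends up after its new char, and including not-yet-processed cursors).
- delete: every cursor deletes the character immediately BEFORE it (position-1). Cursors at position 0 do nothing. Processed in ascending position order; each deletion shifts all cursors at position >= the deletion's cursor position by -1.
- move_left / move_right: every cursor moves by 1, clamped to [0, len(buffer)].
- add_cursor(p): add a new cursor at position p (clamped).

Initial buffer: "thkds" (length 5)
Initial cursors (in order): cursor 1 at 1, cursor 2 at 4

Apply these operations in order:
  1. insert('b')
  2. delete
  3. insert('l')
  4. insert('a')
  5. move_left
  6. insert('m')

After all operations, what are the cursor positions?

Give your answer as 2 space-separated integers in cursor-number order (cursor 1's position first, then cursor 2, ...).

Answer: 3 9

Derivation:
After op 1 (insert('b')): buffer="tbhkdbs" (len 7), cursors c1@2 c2@6, authorship .1...2.
After op 2 (delete): buffer="thkds" (len 5), cursors c1@1 c2@4, authorship .....
After op 3 (insert('l')): buffer="tlhkdls" (len 7), cursors c1@2 c2@6, authorship .1...2.
After op 4 (insert('a')): buffer="tlahkdlas" (len 9), cursors c1@3 c2@8, authorship .11...22.
After op 5 (move_left): buffer="tlahkdlas" (len 9), cursors c1@2 c2@7, authorship .11...22.
After op 6 (insert('m')): buffer="tlmahkdlmas" (len 11), cursors c1@3 c2@9, authorship .111...222.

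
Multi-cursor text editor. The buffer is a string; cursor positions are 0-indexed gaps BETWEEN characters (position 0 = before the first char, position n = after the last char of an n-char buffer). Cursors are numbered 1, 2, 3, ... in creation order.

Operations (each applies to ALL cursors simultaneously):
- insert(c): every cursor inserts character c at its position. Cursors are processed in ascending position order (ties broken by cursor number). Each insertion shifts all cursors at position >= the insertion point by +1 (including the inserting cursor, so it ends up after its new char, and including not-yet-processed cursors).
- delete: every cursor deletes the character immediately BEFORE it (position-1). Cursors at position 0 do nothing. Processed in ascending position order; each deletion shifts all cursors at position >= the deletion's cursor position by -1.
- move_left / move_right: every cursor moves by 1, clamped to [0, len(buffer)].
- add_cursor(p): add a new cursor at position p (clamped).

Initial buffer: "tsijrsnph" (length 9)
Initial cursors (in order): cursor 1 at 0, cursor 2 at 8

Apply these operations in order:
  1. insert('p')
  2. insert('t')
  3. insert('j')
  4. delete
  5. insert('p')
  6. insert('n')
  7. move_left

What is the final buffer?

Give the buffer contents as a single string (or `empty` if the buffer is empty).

Answer: ptpntsijrsnpptpnh

Derivation:
After op 1 (insert('p')): buffer="ptsijrsnpph" (len 11), cursors c1@1 c2@10, authorship 1........2.
After op 2 (insert('t')): buffer="pttsijrsnppth" (len 13), cursors c1@2 c2@12, authorship 11........22.
After op 3 (insert('j')): buffer="ptjtsijrsnpptjh" (len 15), cursors c1@3 c2@14, authorship 111........222.
After op 4 (delete): buffer="pttsijrsnppth" (len 13), cursors c1@2 c2@12, authorship 11........22.
After op 5 (insert('p')): buffer="ptptsijrsnpptph" (len 15), cursors c1@3 c2@14, authorship 111........222.
After op 6 (insert('n')): buffer="ptpntsijrsnpptpnh" (len 17), cursors c1@4 c2@16, authorship 1111........2222.
After op 7 (move_left): buffer="ptpntsijrsnpptpnh" (len 17), cursors c1@3 c2@15, authorship 1111........2222.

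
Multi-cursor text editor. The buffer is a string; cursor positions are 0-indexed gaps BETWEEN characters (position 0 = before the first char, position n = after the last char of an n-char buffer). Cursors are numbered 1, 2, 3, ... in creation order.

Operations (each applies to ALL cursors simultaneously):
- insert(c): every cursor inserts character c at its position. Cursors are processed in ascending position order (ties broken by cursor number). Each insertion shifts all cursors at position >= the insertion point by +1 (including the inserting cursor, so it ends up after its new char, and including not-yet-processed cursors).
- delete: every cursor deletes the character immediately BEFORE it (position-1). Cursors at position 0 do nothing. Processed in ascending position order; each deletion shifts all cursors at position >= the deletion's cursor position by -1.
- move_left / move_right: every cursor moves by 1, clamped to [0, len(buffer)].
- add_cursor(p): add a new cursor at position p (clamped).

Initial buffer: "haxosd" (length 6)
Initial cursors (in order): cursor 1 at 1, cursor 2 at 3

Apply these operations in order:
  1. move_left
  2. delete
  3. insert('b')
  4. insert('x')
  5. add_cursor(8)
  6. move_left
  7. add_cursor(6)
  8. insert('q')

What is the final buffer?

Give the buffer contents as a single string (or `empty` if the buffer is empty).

Answer: bqxhbqxxqoqsd

Derivation:
After op 1 (move_left): buffer="haxosd" (len 6), cursors c1@0 c2@2, authorship ......
After op 2 (delete): buffer="hxosd" (len 5), cursors c1@0 c2@1, authorship .....
After op 3 (insert('b')): buffer="bhbxosd" (len 7), cursors c1@1 c2@3, authorship 1.2....
After op 4 (insert('x')): buffer="bxhbxxosd" (len 9), cursors c1@2 c2@5, authorship 11.22....
After op 5 (add_cursor(8)): buffer="bxhbxxosd" (len 9), cursors c1@2 c2@5 c3@8, authorship 11.22....
After op 6 (move_left): buffer="bxhbxxosd" (len 9), cursors c1@1 c2@4 c3@7, authorship 11.22....
After op 7 (add_cursor(6)): buffer="bxhbxxosd" (len 9), cursors c1@1 c2@4 c4@6 c3@7, authorship 11.22....
After op 8 (insert('q')): buffer="bqxhbqxxqoqsd" (len 13), cursors c1@2 c2@6 c4@9 c3@11, authorship 111.222.4.3..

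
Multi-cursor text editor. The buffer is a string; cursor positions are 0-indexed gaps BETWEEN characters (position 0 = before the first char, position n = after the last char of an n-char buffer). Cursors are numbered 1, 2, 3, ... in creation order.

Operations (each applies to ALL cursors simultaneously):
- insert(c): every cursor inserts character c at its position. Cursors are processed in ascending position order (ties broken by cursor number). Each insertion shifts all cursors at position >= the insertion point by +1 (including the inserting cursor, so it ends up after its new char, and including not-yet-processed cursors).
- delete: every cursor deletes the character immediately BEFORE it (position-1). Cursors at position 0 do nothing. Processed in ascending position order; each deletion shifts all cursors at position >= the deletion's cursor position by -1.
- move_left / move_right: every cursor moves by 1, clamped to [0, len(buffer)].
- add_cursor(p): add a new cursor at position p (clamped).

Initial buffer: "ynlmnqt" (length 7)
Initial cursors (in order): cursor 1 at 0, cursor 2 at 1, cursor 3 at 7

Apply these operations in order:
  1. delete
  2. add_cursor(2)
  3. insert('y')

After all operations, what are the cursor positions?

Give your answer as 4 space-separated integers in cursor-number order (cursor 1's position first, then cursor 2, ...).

After op 1 (delete): buffer="nlmnq" (len 5), cursors c1@0 c2@0 c3@5, authorship .....
After op 2 (add_cursor(2)): buffer="nlmnq" (len 5), cursors c1@0 c2@0 c4@2 c3@5, authorship .....
After op 3 (insert('y')): buffer="yynlymnqy" (len 9), cursors c1@2 c2@2 c4@5 c3@9, authorship 12..4...3

Answer: 2 2 9 5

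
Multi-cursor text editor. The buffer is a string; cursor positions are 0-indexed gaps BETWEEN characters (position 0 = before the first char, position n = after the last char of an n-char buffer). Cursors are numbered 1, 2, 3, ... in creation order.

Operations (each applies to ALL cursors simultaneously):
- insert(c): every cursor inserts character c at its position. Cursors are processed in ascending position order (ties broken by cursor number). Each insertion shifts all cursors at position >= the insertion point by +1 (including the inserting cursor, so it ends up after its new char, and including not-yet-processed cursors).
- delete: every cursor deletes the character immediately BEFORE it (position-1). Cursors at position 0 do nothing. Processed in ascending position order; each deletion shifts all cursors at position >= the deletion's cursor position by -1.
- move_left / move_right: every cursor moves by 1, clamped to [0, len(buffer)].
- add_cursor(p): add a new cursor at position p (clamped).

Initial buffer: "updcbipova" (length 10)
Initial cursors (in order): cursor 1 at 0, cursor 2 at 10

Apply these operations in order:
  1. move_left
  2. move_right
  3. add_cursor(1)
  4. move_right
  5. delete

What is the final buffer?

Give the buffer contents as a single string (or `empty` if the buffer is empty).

Answer: dcbipov

Derivation:
After op 1 (move_left): buffer="updcbipova" (len 10), cursors c1@0 c2@9, authorship ..........
After op 2 (move_right): buffer="updcbipova" (len 10), cursors c1@1 c2@10, authorship ..........
After op 3 (add_cursor(1)): buffer="updcbipova" (len 10), cursors c1@1 c3@1 c2@10, authorship ..........
After op 4 (move_right): buffer="updcbipova" (len 10), cursors c1@2 c3@2 c2@10, authorship ..........
After op 5 (delete): buffer="dcbipov" (len 7), cursors c1@0 c3@0 c2@7, authorship .......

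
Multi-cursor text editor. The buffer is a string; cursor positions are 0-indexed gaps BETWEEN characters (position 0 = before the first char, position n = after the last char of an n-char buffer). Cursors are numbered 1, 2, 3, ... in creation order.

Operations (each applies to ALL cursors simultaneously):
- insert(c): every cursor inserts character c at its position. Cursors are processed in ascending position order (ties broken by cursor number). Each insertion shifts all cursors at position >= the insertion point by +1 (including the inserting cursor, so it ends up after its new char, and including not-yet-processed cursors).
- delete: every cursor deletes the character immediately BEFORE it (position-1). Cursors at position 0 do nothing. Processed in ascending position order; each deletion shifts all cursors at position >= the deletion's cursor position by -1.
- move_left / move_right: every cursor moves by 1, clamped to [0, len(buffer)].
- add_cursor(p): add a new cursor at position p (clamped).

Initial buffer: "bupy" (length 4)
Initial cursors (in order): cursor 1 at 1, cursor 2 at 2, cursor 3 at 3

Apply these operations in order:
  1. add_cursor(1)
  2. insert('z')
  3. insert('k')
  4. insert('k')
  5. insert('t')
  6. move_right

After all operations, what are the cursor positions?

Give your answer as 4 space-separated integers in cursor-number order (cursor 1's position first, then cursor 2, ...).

After op 1 (add_cursor(1)): buffer="bupy" (len 4), cursors c1@1 c4@1 c2@2 c3@3, authorship ....
After op 2 (insert('z')): buffer="bzzuzpzy" (len 8), cursors c1@3 c4@3 c2@5 c3@7, authorship .14.2.3.
After op 3 (insert('k')): buffer="bzzkkuzkpzky" (len 12), cursors c1@5 c4@5 c2@8 c3@11, authorship .1414.22.33.
After op 4 (insert('k')): buffer="bzzkkkkuzkkpzkky" (len 16), cursors c1@7 c4@7 c2@11 c3@15, authorship .141414.222.333.
After op 5 (insert('t')): buffer="bzzkkkkttuzkktpzkkty" (len 20), cursors c1@9 c4@9 c2@14 c3@19, authorship .14141414.2222.3333.
After op 6 (move_right): buffer="bzzkkkkttuzkktpzkkty" (len 20), cursors c1@10 c4@10 c2@15 c3@20, authorship .14141414.2222.3333.

Answer: 10 15 20 10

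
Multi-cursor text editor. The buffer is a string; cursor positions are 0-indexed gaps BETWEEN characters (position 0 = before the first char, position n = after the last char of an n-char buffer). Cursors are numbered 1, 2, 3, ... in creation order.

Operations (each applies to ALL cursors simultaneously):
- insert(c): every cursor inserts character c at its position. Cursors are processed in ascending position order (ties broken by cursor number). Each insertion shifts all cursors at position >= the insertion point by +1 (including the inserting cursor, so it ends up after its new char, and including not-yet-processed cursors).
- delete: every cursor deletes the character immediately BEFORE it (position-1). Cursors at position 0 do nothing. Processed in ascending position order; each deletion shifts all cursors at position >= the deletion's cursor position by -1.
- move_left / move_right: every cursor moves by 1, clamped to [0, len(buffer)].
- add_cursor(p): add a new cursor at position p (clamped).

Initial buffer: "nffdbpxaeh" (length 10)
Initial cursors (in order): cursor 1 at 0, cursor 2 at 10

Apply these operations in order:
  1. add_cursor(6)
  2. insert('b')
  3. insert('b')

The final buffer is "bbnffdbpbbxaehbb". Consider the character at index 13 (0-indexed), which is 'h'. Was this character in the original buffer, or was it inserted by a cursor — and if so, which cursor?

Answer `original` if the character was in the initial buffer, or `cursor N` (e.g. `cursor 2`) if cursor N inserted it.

After op 1 (add_cursor(6)): buffer="nffdbpxaeh" (len 10), cursors c1@0 c3@6 c2@10, authorship ..........
After op 2 (insert('b')): buffer="bnffdbpbxaehb" (len 13), cursors c1@1 c3@8 c2@13, authorship 1......3....2
After op 3 (insert('b')): buffer="bbnffdbpbbxaehbb" (len 16), cursors c1@2 c3@10 c2@16, authorship 11......33....22
Authorship (.=original, N=cursor N): 1 1 . . . . . . 3 3 . . . . 2 2
Index 13: author = original

Answer: original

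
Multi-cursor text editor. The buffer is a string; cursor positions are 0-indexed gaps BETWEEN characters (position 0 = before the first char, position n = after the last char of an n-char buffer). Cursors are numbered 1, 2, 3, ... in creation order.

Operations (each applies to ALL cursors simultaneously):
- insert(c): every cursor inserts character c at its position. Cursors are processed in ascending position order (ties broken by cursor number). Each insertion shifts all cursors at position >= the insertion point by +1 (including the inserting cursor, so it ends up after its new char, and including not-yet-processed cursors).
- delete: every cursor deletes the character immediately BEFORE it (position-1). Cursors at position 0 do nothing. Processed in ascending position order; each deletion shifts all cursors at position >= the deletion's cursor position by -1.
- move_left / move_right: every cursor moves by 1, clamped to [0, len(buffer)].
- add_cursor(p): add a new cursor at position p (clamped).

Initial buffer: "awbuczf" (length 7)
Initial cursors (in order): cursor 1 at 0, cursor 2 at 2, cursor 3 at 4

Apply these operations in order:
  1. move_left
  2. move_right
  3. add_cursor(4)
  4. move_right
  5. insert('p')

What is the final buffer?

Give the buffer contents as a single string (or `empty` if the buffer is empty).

Answer: awpbpucppzf

Derivation:
After op 1 (move_left): buffer="awbuczf" (len 7), cursors c1@0 c2@1 c3@3, authorship .......
After op 2 (move_right): buffer="awbuczf" (len 7), cursors c1@1 c2@2 c3@4, authorship .......
After op 3 (add_cursor(4)): buffer="awbuczf" (len 7), cursors c1@1 c2@2 c3@4 c4@4, authorship .......
After op 4 (move_right): buffer="awbuczf" (len 7), cursors c1@2 c2@3 c3@5 c4@5, authorship .......
After op 5 (insert('p')): buffer="awpbpucppzf" (len 11), cursors c1@3 c2@5 c3@9 c4@9, authorship ..1.2..34..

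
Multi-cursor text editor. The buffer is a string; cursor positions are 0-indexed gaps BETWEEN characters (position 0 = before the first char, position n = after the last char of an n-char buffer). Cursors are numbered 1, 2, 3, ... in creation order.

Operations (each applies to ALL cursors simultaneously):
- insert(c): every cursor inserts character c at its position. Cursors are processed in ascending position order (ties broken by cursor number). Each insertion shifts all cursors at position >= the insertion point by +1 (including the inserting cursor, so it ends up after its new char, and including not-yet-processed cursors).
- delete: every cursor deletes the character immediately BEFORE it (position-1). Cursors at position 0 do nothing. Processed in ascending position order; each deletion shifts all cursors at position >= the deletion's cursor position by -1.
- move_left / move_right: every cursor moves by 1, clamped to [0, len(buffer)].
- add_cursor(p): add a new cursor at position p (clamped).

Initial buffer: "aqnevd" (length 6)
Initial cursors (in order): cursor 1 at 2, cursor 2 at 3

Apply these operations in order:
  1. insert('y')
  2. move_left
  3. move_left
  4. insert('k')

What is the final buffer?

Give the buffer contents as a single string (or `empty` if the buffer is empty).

Answer: akqyknyevd

Derivation:
After op 1 (insert('y')): buffer="aqynyevd" (len 8), cursors c1@3 c2@5, authorship ..1.2...
After op 2 (move_left): buffer="aqynyevd" (len 8), cursors c1@2 c2@4, authorship ..1.2...
After op 3 (move_left): buffer="aqynyevd" (len 8), cursors c1@1 c2@3, authorship ..1.2...
After op 4 (insert('k')): buffer="akqyknyevd" (len 10), cursors c1@2 c2@5, authorship .1.12.2...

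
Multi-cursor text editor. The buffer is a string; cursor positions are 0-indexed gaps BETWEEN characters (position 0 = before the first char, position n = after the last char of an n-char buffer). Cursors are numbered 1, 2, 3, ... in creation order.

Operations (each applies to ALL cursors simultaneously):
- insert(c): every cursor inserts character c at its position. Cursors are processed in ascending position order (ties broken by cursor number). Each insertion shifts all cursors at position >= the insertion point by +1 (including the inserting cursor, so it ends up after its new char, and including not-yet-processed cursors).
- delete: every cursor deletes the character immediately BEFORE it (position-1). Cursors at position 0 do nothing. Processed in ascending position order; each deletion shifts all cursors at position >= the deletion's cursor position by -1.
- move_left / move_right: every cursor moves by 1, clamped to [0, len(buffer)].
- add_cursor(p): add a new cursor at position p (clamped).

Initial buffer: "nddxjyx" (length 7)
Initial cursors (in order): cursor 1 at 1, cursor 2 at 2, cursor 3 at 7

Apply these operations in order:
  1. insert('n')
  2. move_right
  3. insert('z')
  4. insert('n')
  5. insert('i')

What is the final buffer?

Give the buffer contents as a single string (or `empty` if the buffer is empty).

After op 1 (insert('n')): buffer="nndndxjyxn" (len 10), cursors c1@2 c2@4 c3@10, authorship .1.2.....3
After op 2 (move_right): buffer="nndndxjyxn" (len 10), cursors c1@3 c2@5 c3@10, authorship .1.2.....3
After op 3 (insert('z')): buffer="nndzndzxjyxnz" (len 13), cursors c1@4 c2@7 c3@13, authorship .1.12.2....33
After op 4 (insert('n')): buffer="nndznndznxjyxnzn" (len 16), cursors c1@5 c2@9 c3@16, authorship .1.112.22....333
After op 5 (insert('i')): buffer="nndznindznixjyxnzni" (len 19), cursors c1@6 c2@11 c3@19, authorship .1.1112.222....3333

Answer: nndznindznixjyxnzni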